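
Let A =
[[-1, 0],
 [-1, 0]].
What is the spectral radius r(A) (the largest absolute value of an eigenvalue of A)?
r(A) = 1

The eigenvalues of A are the roots of its characteristic polynomial. With M = A (coefficients from the trace and determinant):
  p(λ) = det(λ I - M) = λ^2 + λ.
For λ^2 + λ the discriminant is 1. It is a perfect square (1^2), so the roots are rational: λ = (-1 ± 1)/2 = 0, -1.
Thus the eigenvalues (to 4 decimals) are 0 (modulus 0); -1 (modulus 1). The spectral radius is the largest modulus: r(A) = 1. (Cross-check: r(A) ≤ ||A||_2 ≈ 1.4142; equality holds whenever A is normal, though it can also hold for some non-normal A.)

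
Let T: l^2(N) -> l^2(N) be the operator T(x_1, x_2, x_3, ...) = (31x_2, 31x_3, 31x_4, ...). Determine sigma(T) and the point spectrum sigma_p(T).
sigma(T) = closed disk {z in C : |z| ≤ 31}; sigma_p(T) = open disk {z in C : |z| < 31}

Note T = 31·V where V is the unit left shift (V x)_k = x_{k+1}; so sigma(T) = 31·sigma(V) and ||T|| = 31||V||. ||T x||^2 = 961sum_{k≥2} |x_k|^2 ≤ 961||x||^2, with equality on {x : x_1 = 0}, so ||T|| = 31. For any lambda with |lambda| < 31, set r = lambda/31 (|r| < 1); the vector x = (1, r, r^2, ...) is in l^2 and satisfies T x = 31(r, r^2, ...) = lambda x, so lambda is an eigenvalue. On the boundary |lambda| = 31 the geometric series diverges, so no l^2 eigenvector exists, but these lambda lie in the approximate point spectrum. Hence sigma(T) is the closed disk of radius 31 and sigma_p(T) is the open disk.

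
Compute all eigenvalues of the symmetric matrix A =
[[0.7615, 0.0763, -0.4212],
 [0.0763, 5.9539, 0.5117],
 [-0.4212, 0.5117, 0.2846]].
sigma(A) ≈ {0, 1, 6}

A is real symmetric, so its spectrum consists of real eigenvalues. Expanding the characteristic polynomial of the displayed matrix gives
  det(λ I - A) = p(λ) = λ^3 + (-7)λ^2 + (6)λ + (0).
Solving p(λ) = 0 yields eigenvalues ≈ 0, 1, 6. (A is shown rounded to 4 decimals, so these recover the underlying integer eigenvalues to within that precision.)
Verification: the trace of A = 7 equals the sum of eigenvalues 7, and det(A) ≈ 0.0001 matches the eigenvalue product 0.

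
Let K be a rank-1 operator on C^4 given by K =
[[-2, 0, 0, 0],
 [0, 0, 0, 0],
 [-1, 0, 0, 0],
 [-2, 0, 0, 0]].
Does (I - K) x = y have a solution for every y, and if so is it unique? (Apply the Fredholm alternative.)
(I - K) is invertible (det(I - K) = 3 ≠ 0), so for every y in C^4 the equation (I - K) x = y has a unique solution.

K has rank 1, so it is an outer product K = u v^T: every row of K is a multiple of one row vector. Reading off the entries, u = (2, 0, 1, 2) and v = (-1, 0, 0, 0) (row i of K equals u_i·v^T). A rank-one matrix u v^T satisfies K u = u (v·u) and kills the (3)-dimensional subspace v^⊥, so its characteristic polynomial is lambda^3 (lambda - v·u) with v·u = tr K = -2. Hence the eigenvalues of I - K are 1 (multiplicity 3) and 1 - (-2) = 3, so det(I - K) = 3. (Direct check: I - K =
[[3, 0, 0, 0],
 [0, 1, 0, 0],
 [1, 0, 1, 0],
 [2, 0, 0, 1]]
has determinant 3.) The finite-dimensional Fredholm alternative says: either (I - K) is invertible, or ker(I - K) ≠ {0} and then range(I - K) = ker((I - K)^*)^⊥, with dim ker(I - K) = dim ker((I - K)^*). Since det(I - K) ≠ 0, 1 is not an eigenvalue of K and ker(I - K) = {0}, so we are in the first case: for every y there is a unique x = (I - K)^(-1) y. Explicitly, by the Sherman–Morrison formula, (I - u v^T)^(-1) = I + u v^T/(1 - v·u), i.e. (I - K)^(-1) = I + K/(3).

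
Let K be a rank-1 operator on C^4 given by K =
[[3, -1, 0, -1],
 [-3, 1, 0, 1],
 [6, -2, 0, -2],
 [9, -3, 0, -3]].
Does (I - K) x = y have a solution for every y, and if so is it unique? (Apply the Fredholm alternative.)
(I - K) is singular (det(I - K) = 0, i.e. 1 ∈ sigma(K)). (I - K) x = y is solvable iff y ⊥ ker((I - K)^*) = span{(3, -1, 0, -1)}, i.e. iff 3y_1 - y_2 - y_4 = 0. When solvable, the solutions are x = y + c·(1, -1, 2, 3), c arbitrary (ker(I - K) = span{(1, -1, 2, 3)}, dimension 1).

K has rank 1, so it is an outer product K = u v^T: every row of K is a multiple of one row vector. Reading off the entries, u = (1, -1, 2, 3) and v = (3, -1, 0, -1) (row i of K equals u_i·v^T). A rank-one matrix u v^T satisfies K u = u (v·u) and kills the (3)-dimensional subspace v^⊥, so its characteristic polynomial is lambda^3 (lambda - v·u) with v·u = tr K = 1. Hence the eigenvalues of I - K are 1 (multiplicity 3) and 1 - (1) = 0, so det(I - K) = 0. (Direct check: I - K =
[[-2, 1, 0, 1],
 [3, 0, 0, -1],
 [-6, 2, 1, 2],
 [-9, 3, 0, 4]]
has determinant 0.) So 1 is an eigenvalue of K and (I - K) is not invertible. The finite-dimensional Fredholm alternative says: either (I - K) is invertible, or ker(I - K) ≠ {0} and then range(I - K) = ker((I - K)^*)^⊥, with dim ker(I - K) = dim ker((I - K)^*). We are in the second case, so we need both kernels. Kernel of I - K: (I - K) u = u - u (v·u) = u - u = 0, so ker(I - K) = span{u} = span{(1, -1, 2, 3)} (it is exactly 1-dimensional because rank(I - K) = 3). Kernel of the adjoint: K is real, so (I - K)^* = I - K^T = I - v u^T, and (I - v u^T) v = v - v (u·v) = 0; hence ker((I - K)^*) = span{v} = span{(3, -1, 0, -1)}. Therefore (I - K) x = y is solvable iff <y, v> = 0, i.e. iff 3y_1 - y_2 - y_4 = 0. When this holds, K y = u (v·y) = 0, so (I - K) y = y and x = y is a particular solution; the full solution set is the line x = y + c·u = y + c·(1, -1, 2, 3), c ∈ C.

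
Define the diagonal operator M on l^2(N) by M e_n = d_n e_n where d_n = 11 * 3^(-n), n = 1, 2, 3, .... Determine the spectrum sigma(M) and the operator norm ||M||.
sigma(M) = {11 * 3^(-n) : n ≥ 1} ∪ {0}; ||M|| = 11/3

A bounded diagonal operator on l^2 with diagonal entries d_n has spectrum equal to the closure of {d_n : n ≥ 1}: every d_n is an eigenvalue (with eigenvector e_n), so {d_n} ⊂ sigma(M); the spectrum is closed, so its closure is too; and for lambda not in the closure, (M - lambda I) has bounded inverse (the diagonal entries 1/(d_n - lambda) are bounded). For our sequence d_n = 11 * 3^(-n), n = 1, 2, 3, ...:
  - {d_n} = {11 * 3^(-n) : n ≥ 1}; the only limit point is 0
  - closure = {11 * 3^(-n) : n ≥ 1} ∪ {0}
For the norm: a diagonal operator has ||M|| = sup_n |d_n|. Here d_n = 11 * 3^(-n) is positive and decreasing, so sup_n |d_n| = d_1 = 11/3. So ||M|| = 11/3.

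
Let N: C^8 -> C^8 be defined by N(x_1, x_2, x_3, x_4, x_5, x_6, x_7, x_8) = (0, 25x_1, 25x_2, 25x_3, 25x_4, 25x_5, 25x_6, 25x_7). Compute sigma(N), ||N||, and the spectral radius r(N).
sigma(N) = {0}; ||N|| = 25; r(N) = 0. (N is nilpotent with N^8 = 0.)

On C^8, N is a strictly lower-triangular matrix with 25 on the subdiagonal and zeros elsewhere, so its characteristic polynomial is lambda^8 and every eigenvalue is 0: sigma(N) = {0}. For the operator norm, N e_i = 25e_{i+1} for i = 1, ..., 7 and N e_8 = 0, so the singular values of N are 25 (with multiplicity 7) and 0; hence ||N|| = 25. The spectral radius r(N) = max|lambda| = 0. Note ||N|| > r(N) — characteristic of non-normal nilpotent operators. Indeed N^8 = 0.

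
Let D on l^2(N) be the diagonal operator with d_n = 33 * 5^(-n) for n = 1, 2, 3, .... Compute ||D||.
||D|| = 33/5 (attained at n = 1)

For D diagonal, ||D|| = sup_n |d_n|. The sequence d_n = 33 * 5^(-n) is positive and strictly decreasing (ratio 5^(-1) < 1), so the supremum is d_1 = 33/5. Hence ||D|| = 33/5.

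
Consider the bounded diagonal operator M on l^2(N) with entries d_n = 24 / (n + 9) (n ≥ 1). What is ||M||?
||M|| = 12/5 (attained at n = 1)

For M diagonal, ||M|| = sup_n |d_n| = sup_n 24/(n + 9). This is positive and strictly decreasing in n, so the supremum is attained at n = 1: d_1 = 24/(1 + 9) = 12/5. Hence ||M|| = 12/5.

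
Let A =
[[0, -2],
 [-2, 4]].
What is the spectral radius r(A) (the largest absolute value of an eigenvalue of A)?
r(A) = (4 + sqrt(32))/2 ≈ 4.8284

The eigenvalues of A are the roots of its characteristic polynomial. With M = A (coefficients from the trace and determinant):
  p(λ) = det(λ I - M) = λ^2 - 4λ - 4.
For λ^2 - 4λ - 4 the discriminant is 32. It is nonnegative but not a perfect square, so the roots are real and irrational: λ = (4 ± sqrt(32))/2 ≈ 4.8284, -0.8284.
Thus the eigenvalues (to 4 decimals) are 4.8284 (modulus 4.8284); -0.8284 (modulus 0.8284). The spectral radius is the largest modulus: r(A) = (4 + sqrt(32))/2 ≈ 4.8284. (Cross-check: r(A) ≤ ||A||_2 ≈ 4.8284; equality holds whenever A is normal, though it can also hold for some non-normal A.)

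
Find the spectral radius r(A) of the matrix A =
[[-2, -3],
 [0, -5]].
r(A) = 5

The eigenvalues of A are the roots of its characteristic polynomial. With M = A (coefficients from the trace and determinant):
  p(λ) = det(λ I - M) = λ^2 + 7λ + 10.
For λ^2 + 7λ + 10 the discriminant is 9. It is a perfect square (3^2), so the roots are rational: λ = (-7 ± 3)/2 = -2, -5.
Thus the eigenvalues (to 4 decimals) are -2 (modulus 2); -5 (modulus 5). The spectral radius is the largest modulus: r(A) = 5. (Cross-check: r(A) ≤ ||A||_2 ≈ 5.9292; equality holds whenever A is normal, though it can also hold for some non-normal A.)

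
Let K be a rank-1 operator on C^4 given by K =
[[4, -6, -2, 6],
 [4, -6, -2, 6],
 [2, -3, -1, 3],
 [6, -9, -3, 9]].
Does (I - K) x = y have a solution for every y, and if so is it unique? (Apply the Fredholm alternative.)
(I - K) is invertible (det(I - K) = -5 ≠ 0), so for every y in C^4 the equation (I - K) x = y has a unique solution.

K has rank 1, so it is an outer product K = u v^T: every row of K is a multiple of one row vector. Reading off the entries, u = (2, 2, 1, 3) and v = (2, -3, -1, 3) (row i of K equals u_i·v^T). A rank-one matrix u v^T satisfies K u = u (v·u) and kills the (3)-dimensional subspace v^⊥, so its characteristic polynomial is lambda^3 (lambda - v·u) with v·u = tr K = 6. Hence the eigenvalues of I - K are 1 (multiplicity 3) and 1 - (6) = -5, so det(I - K) = -5. (Direct check: I - K =
[[-3, 6, 2, -6],
 [-4, 7, 2, -6],
 [-2, 3, 2, -3],
 [-6, 9, 3, -8]]
has determinant -5.) The finite-dimensional Fredholm alternative says: either (I - K) is invertible, or ker(I - K) ≠ {0} and then range(I - K) = ker((I - K)^*)^⊥, with dim ker(I - K) = dim ker((I - K)^*). Since det(I - K) ≠ 0, 1 is not an eigenvalue of K and ker(I - K) = {0}, so we are in the first case: for every y there is a unique x = (I - K)^(-1) y. Explicitly, by the Sherman–Morrison formula, (I - u v^T)^(-1) = I + u v^T/(1 - v·u), i.e. (I - K)^(-1) = I + K/(-5).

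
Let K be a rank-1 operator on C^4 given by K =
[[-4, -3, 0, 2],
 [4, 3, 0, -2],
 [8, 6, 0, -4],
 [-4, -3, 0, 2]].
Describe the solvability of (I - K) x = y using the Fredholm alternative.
(I - K) is singular (det(I - K) = 0, i.e. 1 ∈ sigma(K)). (I - K) x = y is solvable iff y ⊥ ker((I - K)^*) = span{(-4, -3, 0, 2)}, i.e. iff -4y_1 - 3y_2 + 2y_4 = 0. When solvable, the solutions are x = y + c·(1, -1, -2, 1), c arbitrary (ker(I - K) = span{(1, -1, -2, 1)}, dimension 1).

K has rank 1, so it is an outer product K = u v^T: every row of K is a multiple of one row vector. Reading off the entries, u = (1, -1, -2, 1) and v = (-4, -3, 0, 2) (row i of K equals u_i·v^T). A rank-one matrix u v^T satisfies K u = u (v·u) and kills the (3)-dimensional subspace v^⊥, so its characteristic polynomial is lambda^3 (lambda - v·u) with v·u = tr K = 1. Hence the eigenvalues of I - K are 1 (multiplicity 3) and 1 - (1) = 0, so det(I - K) = 0. (Direct check: I - K =
[[5, 3, 0, -2],
 [-4, -2, 0, 2],
 [-8, -6, 1, 4],
 [4, 3, 0, -1]]
has determinant 0.) So 1 is an eigenvalue of K and (I - K) is not invertible. The finite-dimensional Fredholm alternative says: either (I - K) is invertible, or ker(I - K) ≠ {0} and then range(I - K) = ker((I - K)^*)^⊥, with dim ker(I - K) = dim ker((I - K)^*). We are in the second case, so we need both kernels. Kernel of I - K: (I - K) u = u - u (v·u) = u - u = 0, so ker(I - K) = span{u} = span{(1, -1, -2, 1)} (it is exactly 1-dimensional because rank(I - K) = 3). Kernel of the adjoint: K is real, so (I - K)^* = I - K^T = I - v u^T, and (I - v u^T) v = v - v (u·v) = 0; hence ker((I - K)^*) = span{v} = span{(-4, -3, 0, 2)}. Therefore (I - K) x = y is solvable iff <y, v> = 0, i.e. iff -4y_1 - 3y_2 + 2y_4 = 0. When this holds, K y = u (v·y) = 0, so (I - K) y = y and x = y is a particular solution; the full solution set is the line x = y + c·u = y + c·(1, -1, -2, 1), c ∈ C.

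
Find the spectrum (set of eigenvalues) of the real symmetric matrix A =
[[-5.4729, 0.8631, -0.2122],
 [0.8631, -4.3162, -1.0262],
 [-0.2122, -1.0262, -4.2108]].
sigma(A) ≈ {-6, -5, -3}

A is real symmetric, so its spectrum consists of real eigenvalues. Expanding the characteristic polynomial of the displayed matrix gives
  det(λ I - A) = p(λ) = λ^3 + (14)λ^2 + (63)λ + (89.9976).
Solving p(λ) = 0 yields eigenvalues ≈ -6, -5, -3. (A is shown rounded to 4 decimals, so these recover the underlying integer eigenvalues to within that precision.)
Verification: the trace of A = -14 equals the sum of eigenvalues -14, and det(A) ≈ -89.9976 matches the eigenvalue product -90.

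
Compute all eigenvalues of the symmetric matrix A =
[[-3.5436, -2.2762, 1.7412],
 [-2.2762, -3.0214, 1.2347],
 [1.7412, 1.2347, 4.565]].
sigma(A) ≈ {-6, -1, 5}

A is real symmetric, so its spectrum consists of real eigenvalues. Expanding the characteristic polynomial of the displayed matrix gives
  det(λ I - A) = p(λ) = λ^3 + (2)λ^2 + (-29)λ + (-30).
Solving p(λ) = 0 yields eigenvalues ≈ -6, -1, 5. (A is shown rounded to 4 decimals, so these recover the underlying integer eigenvalues to within that precision.)
Verification: the trace of A = -2 equals the sum of eigenvalues -2, and det(A) ≈ 29.9995 matches the eigenvalue product 30.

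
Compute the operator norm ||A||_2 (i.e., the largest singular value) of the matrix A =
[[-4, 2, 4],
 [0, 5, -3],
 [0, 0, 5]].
||A||_2 ≈ 7.5391 (= sqrt(largest eigenvalue of A^T A))

||A||_2 = sigma_max(A) = sqrt(lambda_max(A^T A)). Form the symmetric matrix M = A^T A =
[[16, -8, -16],
 [-8, 29, -7],
 [-16, -7, 50]].
Its characteristic polynomial (trace, sum of principal 2x2 minors, determinant of M give the coefficients) is
  p(λ) = det(λ I - M) = λ^3 - 95λ^2 + 2345λ - 10000.
No integer candidate from the rational root theorem (±divisors of 10000) is a root, so the roots are irrational. The cubic discriminant is Δ = 1152346125 > 0, so there are three distinct real roots. p(5) = -525 and p(6) = 866 have opposite signs, so a root lies in (5, 6); Newton's method refines it to λ ≈ 5.3643. p(32) = 528 and p(33) = -133 have opposite signs, so a root lies in (32, 33); Newton's method refines it to λ ≈ 32.7981. p(56) = -984 and p(57) = 203 have opposite signs, so a root lies in (56, 57); Newton's method refines it to λ ≈ 56.8376. Check (Vieta): the three roots sum to 95, matching tr M = 95.
So the eigenvalues of A^T A are ≈ 5.3643, 32.7981, 56.8376 (all ≥ 0, as they must be for A^T A). The largest is λ_max ≈ 56.8376, hence ||A||_2 = sqrt(λ_max) ≈ 7.5391.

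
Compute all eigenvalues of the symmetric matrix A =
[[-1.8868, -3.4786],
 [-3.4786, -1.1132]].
sigma(A) ≈ {-5, 2}

A is real symmetric, so its spectrum consists of real eigenvalues. Expanding the characteristic polynomial of the displayed matrix gives
  det(λ I - A) = p(λ) = λ^2 + (3)λ + (-10).
Solving p(λ) = 0 yields eigenvalues ≈ -5, 2. (A is shown rounded to 4 decimals, so these recover the underlying integer eigenvalues to within that precision.)
Verification: the trace of A = -3 equals the sum of eigenvalues -3, and det(A) ≈ -10.0003 matches the eigenvalue product -10.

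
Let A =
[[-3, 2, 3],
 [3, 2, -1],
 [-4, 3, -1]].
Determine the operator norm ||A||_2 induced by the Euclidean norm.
||A||_2 ≈ 6.4856 (= sqrt(largest eigenvalue of A^T A))

||A||_2 = sigma_max(A) = sqrt(lambda_max(A^T A)). Form the symmetric matrix M = A^T A =
[[34, -12, -8],
 [-12, 17, 1],
 [-8, 1, 11]].
Its characteristic polynomial (trace, sum of principal 2x2 minors, determinant of M give the coefficients) is
  p(λ) = det(λ I - M) = λ^3 - 62λ^2 + 930λ - 3844.
No integer candidate from the rational root theorem (±divisors of 3844) is a root, so the roots are irrational. The cubic discriminant is Δ = 33365920 > 0, so there are three distinct real roots. p(7) = -29 and p(8) = 140 have opposite signs, so a root lies in (7, 8); Newton's method refines it to λ ≈ 7.1427. p(12) = 116 and p(13) = -35 have opposite signs, so a root lies in (12, 13); Newton's method refines it to λ ≈ 12.7944. p(42) = -64 and p(43) = 1015 have opposite signs, so a root lies in (42, 43); Newton's method refines it to λ ≈ 42.0629. Check (Vieta): the three roots sum to 62, matching tr M = 62.
So the eigenvalues of A^T A are ≈ 7.1427, 12.7944, 42.0629 (all ≥ 0, as they must be for A^T A). The largest is λ_max ≈ 42.0629, hence ||A||_2 = sqrt(λ_max) ≈ 6.4856.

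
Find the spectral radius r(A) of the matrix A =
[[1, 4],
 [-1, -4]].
r(A) = 3

The eigenvalues of A are the roots of its characteristic polynomial. With M = A (coefficients from the trace and determinant):
  p(λ) = det(λ I - M) = λ^2 + 3λ.
For λ^2 + 3λ the discriminant is 9. It is a perfect square (3^2), so the roots are rational: λ = (-3 ± 3)/2 = 0, -3.
Thus the eigenvalues (to 4 decimals) are 0 (modulus 0); -3 (modulus 3). The spectral radius is the largest modulus: r(A) = 3. (Cross-check: r(A) ≤ ||A||_2 ≈ 5.831; equality holds whenever A is normal, though it can also hold for some non-normal A.)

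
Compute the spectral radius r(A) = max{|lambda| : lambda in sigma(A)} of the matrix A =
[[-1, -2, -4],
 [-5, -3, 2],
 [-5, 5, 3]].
r(A) ≈ 7.9042

The eigenvalues of A are the roots of its characteristic polynomial. With M = A (coefficients from the trace, the sum of principal 2x2 minors, and det A):
  p(λ) = det(λ I - M) = λ^3 + λ^2 - 49λ - 169.
No integer candidate from the rational root theorem (±divisors of 169) is a root, so the roots are irrational. The cubic discriminant is Δ = -148416 < 0, so there is one real root and a complex-conjugate pair. p(7) = -120 and p(8) = 15 have opposite signs, so a root lies in (7, 8); Newton's method refines it to λ ≈ 7.9042. Dividing out (λ - (7.9042)) leaves approximately λ^2 + 8.9042λ + 21.381. For λ^2 + 8.9042λ + 21.381 the discriminant is -6.2387. It is negative, so the remaining roots are the complex-conjugate pair λ ≈ -4.4521 ± 1.2489i. Their product equals the constant term, so |λ|^2 ≈ 21.381 and |λ| ≈ 4.624.
Thus the eigenvalues (to 4 decimals) are 7.9042 (modulus 7.9042); -4.4521 ± 1.2489i (modulus 4.624). The spectral radius is the largest modulus: r(A) ≈ 7.9042. (Cross-check: r(A) ≤ ||A||_2 ≈ 8.4542; equality holds whenever A is normal, though it can also hold for some non-normal A.)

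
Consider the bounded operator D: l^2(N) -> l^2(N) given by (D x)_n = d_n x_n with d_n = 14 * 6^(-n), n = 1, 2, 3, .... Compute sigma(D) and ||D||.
sigma(D) = {14 * 6^(-n) : n ≥ 1} ∪ {0}; ||D|| = 7/3

A bounded diagonal operator on l^2 with diagonal entries d_n has spectrum equal to the closure of {d_n : n ≥ 1}: every d_n is an eigenvalue (with eigenvector e_n), so {d_n} ⊂ sigma(D); the spectrum is closed, so its closure is too; and for lambda not in the closure, (D - lambda I) has bounded inverse (the diagonal entries 1/(d_n - lambda) are bounded). For our sequence d_n = 14 * 6^(-n), n = 1, 2, 3, ...:
  - {d_n} = {14 * 6^(-n) : n ≥ 1}; the only limit point is 0
  - closure = {14 * 6^(-n) : n ≥ 1} ∪ {0}
For the norm: a diagonal operator has ||D|| = sup_n |d_n|. Here d_n = 14 * 6^(-n) is positive and decreasing, so sup_n |d_n| = d_1 = 14/6 = 7/3. So ||D|| = 7/3.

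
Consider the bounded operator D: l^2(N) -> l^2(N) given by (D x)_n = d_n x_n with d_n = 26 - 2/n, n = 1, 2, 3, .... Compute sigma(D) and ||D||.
sigma(D) = {26 - 2/n : n ≥ 1} ∪ {26}; ||D|| = 26

A bounded diagonal operator on l^2 with diagonal entries d_n has spectrum equal to the closure of {d_n : n ≥ 1}: every d_n is an eigenvalue (with eigenvector e_n), so {d_n} ⊂ sigma(D); the spectrum is closed, so its closure is too; and for lambda not in the closure, (D - lambda I) has bounded inverse (the diagonal entries 1/(d_n - lambda) are bounded). For our sequence d_n = 26 - 2/n, n = 1, 2, 3, ...:
  - {d_n} = {26 - 2/n : n ≥ 1}; the only limit point is 26
  - closure = {26 - 2/n : n ≥ 1} ∪ {26}
For the norm: a diagonal operator has ||D|| = sup_n |d_n|. Here d_n = 26 - 2/n increases monotonically from d_1 = 24 toward 26, with all terms in [24, 26); so sup_n |d_n| = 26 (the supremum is the limit, not attained). So ||D|| = 26.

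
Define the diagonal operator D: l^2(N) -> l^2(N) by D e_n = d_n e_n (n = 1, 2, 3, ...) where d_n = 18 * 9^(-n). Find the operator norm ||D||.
||D|| = 2 (attained at n = 1)

For D diagonal, ||D|| = sup_n |d_n|. The sequence d_n = 18 * 9^(-n) is positive and strictly decreasing (ratio 9^(-1) < 1), so the supremum is d_1 = 18/9 = 2. Hence ||D|| = 2.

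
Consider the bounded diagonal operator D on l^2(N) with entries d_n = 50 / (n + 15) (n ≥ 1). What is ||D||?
||D|| = 25/8 (attained at n = 1)

For D diagonal, ||D|| = sup_n |d_n| = sup_n 50/(n + 15). This is positive and strictly decreasing in n, so the supremum is attained at n = 1: d_1 = 50/(1 + 15) = 25/8. Hence ||D|| = 25/8.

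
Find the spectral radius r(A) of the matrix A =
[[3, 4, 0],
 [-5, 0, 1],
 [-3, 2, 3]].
r(A) ≈ 4.3058

The eigenvalues of A are the roots of its characteristic polynomial. With M = A (coefficients from the trace, the sum of principal 2x2 minors, and det A):
  p(λ) = det(λ I - M) = λ^3 - 6λ^2 + 27λ - 42.
No integer candidate from the rational root theorem (±divisors of 42) is a root, so the roots are irrational. The cubic discriminant is Δ = -13932 < 0, so there is one real root and a complex-conjugate pair. p(2) = -4 and p(3) = 12 have opposite signs, so a root lies in (2, 3); Newton's method refines it to λ ≈ 2.2654. Dividing out (λ - (2.2654)) leaves approximately λ^2 - 3.7346λ + 18.5396. For λ^2 - 3.7346λ + 18.5396 the discriminant is -60.2113. It is negative, so the remaining roots are the complex-conjugate pair λ ≈ 1.8673 ± 3.8798i. Their product equals the constant term, so |λ|^2 ≈ 18.5396 and |λ| ≈ 4.3058.
Thus the eigenvalues (to 4 decimals) are 2.2654 (modulus 2.2654); 1.8673 ± 3.8798i (modulus 4.3058). The spectral radius is the largest modulus: r(A) ≈ 4.3058. (Cross-check: r(A) ≤ ||A||_2 ≈ 6.9718; equality holds whenever A is normal, though it can also hold for some non-normal A.)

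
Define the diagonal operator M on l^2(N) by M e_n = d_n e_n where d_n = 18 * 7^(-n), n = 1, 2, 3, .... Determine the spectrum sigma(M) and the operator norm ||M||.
sigma(M) = {18 * 7^(-n) : n ≥ 1} ∪ {0}; ||M|| = 18/7

A bounded diagonal operator on l^2 with diagonal entries d_n has spectrum equal to the closure of {d_n : n ≥ 1}: every d_n is an eigenvalue (with eigenvector e_n), so {d_n} ⊂ sigma(M); the spectrum is closed, so its closure is too; and for lambda not in the closure, (M - lambda I) has bounded inverse (the diagonal entries 1/(d_n - lambda) are bounded). For our sequence d_n = 18 * 7^(-n), n = 1, 2, 3, ...:
  - {d_n} = {18 * 7^(-n) : n ≥ 1}; the only limit point is 0
  - closure = {18 * 7^(-n) : n ≥ 1} ∪ {0}
For the norm: a diagonal operator has ||M|| = sup_n |d_n|. Here d_n = 18 * 7^(-n) is positive and decreasing, so sup_n |d_n| = d_1 = 18/7. So ||M|| = 18/7.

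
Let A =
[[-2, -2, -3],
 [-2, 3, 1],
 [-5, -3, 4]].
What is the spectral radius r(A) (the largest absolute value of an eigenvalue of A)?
r(A) ≈ 4.7681

The eigenvalues of A are the roots of its characteristic polynomial. With M = A (coefficients from the trace, the sum of principal 2x2 minors, and det A):
  p(λ) = det(λ I - M) = λ^3 - 5λ^2 - 18λ + 99.
No integer candidate from the rational root theorem (±divisors of 99) is a root, so the roots are irrational. The cubic discriminant is Δ = -23319 < 0, so there is one real root and a complex-conjugate pair. p(-5) = -61 and p(-4) = 27 have opposite signs, so a root lies in (-5, -4); Newton's method refines it to λ ≈ -4.3545. Dividing out (λ - (-4.3545)) leaves approximately λ^2 - 9.3545λ + 22.7348. For λ^2 - 9.3545λ + 22.7348 the discriminant is -3.4318. It is negative, so the remaining roots are the complex-conjugate pair λ ≈ 4.6773 ± 0.9263i. Their product equals the constant term, so |λ|^2 ≈ 22.7348 and |λ| ≈ 4.7681.
Thus the eigenvalues (to 4 decimals) are -4.3545 (modulus 4.3545); 4.6773 ± 0.9263i (modulus 4.7681). The spectral radius is the largest modulus: r(A) ≈ 4.7681. (Cross-check: r(A) ≤ ||A||_2 ≈ 7.1419; equality holds whenever A is normal, though it can also hold for some non-normal A.)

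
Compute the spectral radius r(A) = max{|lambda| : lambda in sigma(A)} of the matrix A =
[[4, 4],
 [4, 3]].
r(A) = (7 + sqrt(65))/2 ≈ 7.5311

The eigenvalues of A are the roots of its characteristic polynomial. With M = A (coefficients from the trace and determinant):
  p(λ) = det(λ I - M) = λ^2 - 7λ - 4.
For λ^2 - 7λ - 4 the discriminant is 65. It is nonnegative but not a perfect square, so the roots are real and irrational: λ = (7 ± sqrt(65))/2 ≈ 7.5311, -0.5311.
Thus the eigenvalues (to 4 decimals) are 7.5311 (modulus 7.5311); -0.5311 (modulus 0.5311). The spectral radius is the largest modulus: r(A) = (7 + sqrt(65))/2 ≈ 7.5311. (Cross-check: r(A) ≤ ||A||_2 ≈ 7.5311; equality holds whenever A is normal, though it can also hold for some non-normal A.)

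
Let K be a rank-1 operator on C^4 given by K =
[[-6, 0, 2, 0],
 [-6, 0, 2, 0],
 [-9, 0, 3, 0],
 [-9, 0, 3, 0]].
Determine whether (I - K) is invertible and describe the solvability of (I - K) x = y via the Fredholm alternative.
(I - K) is invertible (det(I - K) = 4 ≠ 0), so for every y in C^4 the equation (I - K) x = y has a unique solution.

K has rank 1, so it is an outer product K = u v^T: every row of K is a multiple of one row vector. Reading off the entries, u = (-2, -2, -3, -3) and v = (3, 0, -1, 0) (row i of K equals u_i·v^T). A rank-one matrix u v^T satisfies K u = u (v·u) and kills the (3)-dimensional subspace v^⊥, so its characteristic polynomial is lambda^3 (lambda - v·u) with v·u = tr K = -3. Hence the eigenvalues of I - K are 1 (multiplicity 3) and 1 - (-3) = 4, so det(I - K) = 4. (Direct check: I - K =
[[7, 0, -2, 0],
 [6, 1, -2, 0],
 [9, 0, -2, 0],
 [9, 0, -3, 1]]
has determinant 4.) The finite-dimensional Fredholm alternative says: either (I - K) is invertible, or ker(I - K) ≠ {0} and then range(I - K) = ker((I - K)^*)^⊥, with dim ker(I - K) = dim ker((I - K)^*). Since det(I - K) ≠ 0, 1 is not an eigenvalue of K and ker(I - K) = {0}, so we are in the first case: for every y there is a unique x = (I - K)^(-1) y. Explicitly, by the Sherman–Morrison formula, (I - u v^T)^(-1) = I + u v^T/(1 - v·u), i.e. (I - K)^(-1) = I + K/(4).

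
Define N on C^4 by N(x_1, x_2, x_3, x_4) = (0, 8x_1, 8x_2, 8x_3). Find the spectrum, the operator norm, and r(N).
sigma(N) = {0}; ||N|| = 8; r(N) = 0. (N is nilpotent with N^4 = 0.)

On C^4, N is a strictly lower-triangular matrix with 8 on the subdiagonal and zeros elsewhere, so its characteristic polynomial is lambda^4 and every eigenvalue is 0: sigma(N) = {0}. For the operator norm, N e_i = 8e_{i+1} for i = 1, ..., 3 and N e_4 = 0, so the singular values of N are 8 (with multiplicity 3) and 0; hence ||N|| = 8. The spectral radius r(N) = max|lambda| = 0. Note ||N|| > r(N) — characteristic of non-normal nilpotent operators. Indeed N^4 = 0.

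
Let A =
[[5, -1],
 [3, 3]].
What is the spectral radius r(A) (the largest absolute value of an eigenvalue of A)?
r(A) = sqrt(18) ≈ 4.2426

The eigenvalues of A are the roots of its characteristic polynomial. With M = A (coefficients from the trace and determinant):
  p(λ) = det(λ I - M) = λ^2 - 8λ + 18.
For λ^2 - 8λ + 18 the discriminant is -8. It is negative, so the roots are the complex-conjugate pair λ = 4 ± (sqrt(8)/2) i ≈ 4 ± 1.4142i. For a conjugate pair the product of the roots equals the constant term, so |λ|^2 = 18 and |λ| = sqrt(18) ≈ 4.2426.
Thus the eigenvalues (to 4 decimals) are 4 ± 1.4142i (modulus 4.2426). The spectral radius is the largest modulus: r(A) = sqrt(18) ≈ 4.2426. (Cross-check: r(A) ≤ ||A||_2 ≈ 5.8863; equality holds whenever A is normal, though it can also hold for some non-normal A.)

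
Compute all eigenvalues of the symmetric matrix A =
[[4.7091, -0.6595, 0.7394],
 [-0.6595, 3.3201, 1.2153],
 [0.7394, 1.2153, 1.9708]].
sigma(A) ≈ {1, 4, 5}

A is real symmetric, so its spectrum consists of real eigenvalues. Expanding the characteristic polynomial of the displayed matrix gives
  det(λ I - A) = p(λ) = λ^3 + (-10)λ^2 + (29)λ + (-20).
Solving p(λ) = 0 yields eigenvalues ≈ 1, 4, 5. (A is shown rounded to 4 decimals, so these recover the underlying integer eigenvalues to within that precision.)
Verification: the trace of A = 10 equals the sum of eigenvalues 10, and det(A) ≈ 20.0001 matches the eigenvalue product 20.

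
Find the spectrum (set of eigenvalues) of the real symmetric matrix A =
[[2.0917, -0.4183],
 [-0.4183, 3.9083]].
sigma(A) ≈ {2, 4}

A is real symmetric, so its spectrum consists of real eigenvalues. Expanding the characteristic polynomial of the displayed matrix gives
  det(λ I - A) = p(λ) = λ^2 + (-6)λ + (8).
Solving p(λ) = 0 yields eigenvalues ≈ 2, 4. (A is shown rounded to 4 decimals, so these recover the underlying integer eigenvalues to within that precision.)
Verification: the trace of A = 6 equals the sum of eigenvalues 6, and det(A) ≈ 8.0000 matches the eigenvalue product 8.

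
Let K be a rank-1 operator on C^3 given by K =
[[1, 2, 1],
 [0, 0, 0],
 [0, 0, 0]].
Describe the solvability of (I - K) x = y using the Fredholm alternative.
(I - K) is singular (det(I - K) = 0, i.e. 1 ∈ sigma(K)). (I - K) x = y is solvable iff y ⊥ ker((I - K)^*) = span{(1, 2, 1)}, i.e. iff y_1 + 2y_2 + y_3 = 0. When solvable, the solutions are x = y + c·(1, 0, 0), c arbitrary (ker(I - K) = span{(1, 0, 0)}, dimension 1).

K has rank 1, so it is an outer product K = u v^T: every row of K is a multiple of one row vector. Reading off the entries, u = (1, 0, 0) and v = (1, 2, 1) (row i of K equals u_i·v^T). A rank-one matrix u v^T satisfies K u = u (v·u) and kills the (2)-dimensional subspace v^⊥, so its characteristic polynomial is lambda^2 (lambda - v·u) with v·u = tr K = 1. Hence the eigenvalues of I - K are 1 (multiplicity 2) and 1 - (1) = 0, so det(I - K) = 0. (Direct check: I - K =
[[0, -2, -1],
 [0, 1, 0],
 [0, 0, 1]]
has determinant 0.) So 1 is an eigenvalue of K and (I - K) is not invertible. The finite-dimensional Fredholm alternative says: either (I - K) is invertible, or ker(I - K) ≠ {0} and then range(I - K) = ker((I - K)^*)^⊥, with dim ker(I - K) = dim ker((I - K)^*). We are in the second case, so we need both kernels. Kernel of I - K: (I - K) u = u - u (v·u) = u - u = 0, so ker(I - K) = span{u} = span{(1, 0, 0)} (it is exactly 1-dimensional because rank(I - K) = 2). Kernel of the adjoint: K is real, so (I - K)^* = I - K^T = I - v u^T, and (I - v u^T) v = v - v (u·v) = 0; hence ker((I - K)^*) = span{v} = span{(1, 2, 1)}. Therefore (I - K) x = y is solvable iff <y, v> = 0, i.e. iff y_1 + 2y_2 + y_3 = 0. When this holds, K y = u (v·y) = 0, so (I - K) y = y and x = y is a particular solution; the full solution set is the line x = y + c·u = y + c·(1, 0, 0), c ∈ C.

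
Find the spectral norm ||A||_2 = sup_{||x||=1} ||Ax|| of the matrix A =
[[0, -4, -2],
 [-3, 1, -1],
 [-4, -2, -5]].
||A||_2 ≈ 7.6025 (= sqrt(largest eigenvalue of A^T A))

||A||_2 = sigma_max(A) = sqrt(lambda_max(A^T A)). Form the symmetric matrix M = A^T A =
[[25, 5, 23],
 [5, 21, 17],
 [23, 17, 30]].
Its characteristic polynomial (trace, sum of principal 2x2 minors, determinant of M give the coefficients) is
  p(λ) = det(λ I - M) = λ^3 - 76λ^2 + 1062λ - 576.
No integer candidate from the rational root theorem (±divisors of 576) is a root, so the roots are irrational. The cubic discriminant is Δ = 1539808992 > 0, so there are three distinct real roots. p(0) = -576 and p(1) = 411 have opposite signs, so a root lies in (0, 1); Newton's method refines it to λ ≈ 0.5651. p(17) = 427 and p(18) = -252 have opposite signs, so a root lies in (17, 18); Newton's method refines it to λ ≈ 17.6368. p(57) = -1773 and p(58) = 468 have opposite signs, so a root lies in (57, 58); Newton's method refines it to λ ≈ 57.7981. Check (Vieta): the three roots sum to 76, matching tr M = 76.
So the eigenvalues of A^T A are ≈ 0.5651, 17.6368, 57.7981 (all ≥ 0, as they must be for A^T A). The largest is λ_max ≈ 57.7981, hence ||A||_2 = sqrt(λ_max) ≈ 7.6025.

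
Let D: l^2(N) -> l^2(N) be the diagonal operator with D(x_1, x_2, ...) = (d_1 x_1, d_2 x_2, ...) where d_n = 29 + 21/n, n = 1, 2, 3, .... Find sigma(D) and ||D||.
sigma(D) = {29 + 21/n : n ≥ 1} ∪ {29}; ||D|| = 50

A bounded diagonal operator on l^2 with diagonal entries d_n has spectrum equal to the closure of {d_n : n ≥ 1}: every d_n is an eigenvalue (with eigenvector e_n), so {d_n} ⊂ sigma(D); the spectrum is closed, so its closure is too; and for lambda not in the closure, (D - lambda I) has bounded inverse (the diagonal entries 1/(d_n - lambda) are bounded). For our sequence d_n = 29 + 21/n, n = 1, 2, 3, ...:
  - {d_n} = {29 + 21/n : n ≥ 1}; the only limit point is 29
  - closure = {29 + 21/n : n ≥ 1} ∪ {29}
For the norm: a diagonal operator has ||D|| = sup_n |d_n|. Here d_n = 29 + 21/n is positive and decreasing, so sup_n |d_n| = d_1 = 29 + 21 = 50. So ||D|| = 50.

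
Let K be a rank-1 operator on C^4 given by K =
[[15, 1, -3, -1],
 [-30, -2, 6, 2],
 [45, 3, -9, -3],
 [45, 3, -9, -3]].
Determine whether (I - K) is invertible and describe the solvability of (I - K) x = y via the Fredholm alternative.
(I - K) is singular (det(I - K) = 0, i.e. 1 ∈ sigma(K)). (I - K) x = y is solvable iff y ⊥ ker((I - K)^*) = span{(15, 1, -3, -1)}, i.e. iff 15y_1 + y_2 - 3y_3 - y_4 = 0. When solvable, the solutions are x = y + c·(1, -2, 3, 3), c arbitrary (ker(I - K) = span{(1, -2, 3, 3)}, dimension 1).

K has rank 1, so it is an outer product K = u v^T: every row of K is a multiple of one row vector. Reading off the entries, u = (1, -2, 3, 3) and v = (15, 1, -3, -1) (row i of K equals u_i·v^T). A rank-one matrix u v^T satisfies K u = u (v·u) and kills the (3)-dimensional subspace v^⊥, so its characteristic polynomial is lambda^3 (lambda - v·u) with v·u = tr K = 1. Hence the eigenvalues of I - K are 1 (multiplicity 3) and 1 - (1) = 0, so det(I - K) = 0. (Direct check: I - K =
[[-14, -1, 3, 1],
 [30, 3, -6, -2],
 [-45, -3, 10, 3],
 [-45, -3, 9, 4]]
has determinant 0.) So 1 is an eigenvalue of K and (I - K) is not invertible. The finite-dimensional Fredholm alternative says: either (I - K) is invertible, or ker(I - K) ≠ {0} and then range(I - K) = ker((I - K)^*)^⊥, with dim ker(I - K) = dim ker((I - K)^*). We are in the second case, so we need both kernels. Kernel of I - K: (I - K) u = u - u (v·u) = u - u = 0, so ker(I - K) = span{u} = span{(1, -2, 3, 3)} (it is exactly 1-dimensional because rank(I - K) = 3). Kernel of the adjoint: K is real, so (I - K)^* = I - K^T = I - v u^T, and (I - v u^T) v = v - v (u·v) = 0; hence ker((I - K)^*) = span{v} = span{(15, 1, -3, -1)}. Therefore (I - K) x = y is solvable iff <y, v> = 0, i.e. iff 15y_1 + y_2 - 3y_3 - y_4 = 0. When this holds, K y = u (v·y) = 0, so (I - K) y = y and x = y is a particular solution; the full solution set is the line x = y + c·u = y + c·(1, -2, 3, 3), c ∈ C.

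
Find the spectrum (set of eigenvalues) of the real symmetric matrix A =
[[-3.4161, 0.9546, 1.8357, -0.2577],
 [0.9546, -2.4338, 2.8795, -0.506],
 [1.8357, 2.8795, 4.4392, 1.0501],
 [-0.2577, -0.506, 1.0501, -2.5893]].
sigma(A) ≈ {-4, -2, 6} (-4 with multiplicity 2)

A is real symmetric, so its spectrum consists of real eigenvalues. Expanding the characteristic polynomial of the displayed matrix gives
  det(λ I - A) = p(λ) = λ^4 + (4)λ^3 + (-28)λ^2 + (-160)λ + (-192).
Solving p(λ) = 0 yields eigenvalues ≈ -4, -4, -2, 6. (A is shown rounded to 4 decimals, so these recover the underlying integer eigenvalues to within that precision.)
Verification: the trace of A = -4 equals the sum of eigenvalues -4, and det(A) ≈ -192.0007 matches the eigenvalue product -192.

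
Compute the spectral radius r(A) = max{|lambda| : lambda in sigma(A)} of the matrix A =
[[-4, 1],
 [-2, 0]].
r(A) = (4 + sqrt(8))/2 ≈ 3.4142

The eigenvalues of A are the roots of its characteristic polynomial. With M = A (coefficients from the trace and determinant):
  p(λ) = det(λ I - M) = λ^2 + 4λ + 2.
For λ^2 + 4λ + 2 the discriminant is 8. It is nonnegative but not a perfect square, so the roots are real and irrational: λ = (-4 ± sqrt(8))/2 ≈ -0.5858, -3.4142.
Thus the eigenvalues (to 4 decimals) are -0.5858 (modulus 0.5858); -3.4142 (modulus 3.4142). The spectral radius is the largest modulus: r(A) = (4 + sqrt(8))/2 ≈ 3.4142. (Cross-check: r(A) ≤ ||A||_2 ≈ 4.5616; equality holds whenever A is normal, though it can also hold for some non-normal A.)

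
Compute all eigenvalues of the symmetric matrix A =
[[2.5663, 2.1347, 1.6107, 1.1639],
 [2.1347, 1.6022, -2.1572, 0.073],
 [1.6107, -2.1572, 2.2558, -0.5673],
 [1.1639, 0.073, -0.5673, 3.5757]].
sigma(A) ≈ {-2, 3, 4, 5}

A is real symmetric, so its spectrum consists of real eigenvalues. Expanding the characteristic polynomial of the displayed matrix gives
  det(λ I - A) = p(λ) = λ^4 + (-10)λ^3 + (23)λ^2 + (34.0017)λ + (-120.0028).
Solving p(λ) = 0 yields eigenvalues ≈ -2, 3, 4, 5. (A is shown rounded to 4 decimals, so these recover the underlying integer eigenvalues to within that precision.)
Verification: the trace of A = 10 equals the sum of eigenvalues 10, and det(A) ≈ -120.0028 matches the eigenvalue product -120.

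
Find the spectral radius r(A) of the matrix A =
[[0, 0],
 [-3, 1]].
r(A) = 1

The eigenvalues of A are the roots of its characteristic polynomial. With M = A (coefficients from the trace and determinant):
  p(λ) = det(λ I - M) = λ^2 - λ.
For λ^2 - λ the discriminant is 1. It is a perfect square (1^2), so the roots are rational: λ = (1 ± 1)/2 = 1, 0.
Thus the eigenvalues (to 4 decimals) are 1 (modulus 1); 0 (modulus 0). The spectral radius is the largest modulus: r(A) = 1. (Cross-check: r(A) ≤ ||A||_2 ≈ 3.1623; equality holds whenever A is normal, though it can also hold for some non-normal A.)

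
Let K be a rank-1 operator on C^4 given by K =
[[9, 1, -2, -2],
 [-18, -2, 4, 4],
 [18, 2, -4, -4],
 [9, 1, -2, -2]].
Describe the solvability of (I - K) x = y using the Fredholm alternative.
(I - K) is singular (det(I - K) = 0, i.e. 1 ∈ sigma(K)). (I - K) x = y is solvable iff y ⊥ ker((I - K)^*) = span{(9, 1, -2, -2)}, i.e. iff 9y_1 + y_2 - 2y_3 - 2y_4 = 0. When solvable, the solutions are x = y + c·(1, -2, 2, 1), c arbitrary (ker(I - K) = span{(1, -2, 2, 1)}, dimension 1).

K has rank 1, so it is an outer product K = u v^T: every row of K is a multiple of one row vector. Reading off the entries, u = (1, -2, 2, 1) and v = (9, 1, -2, -2) (row i of K equals u_i·v^T). A rank-one matrix u v^T satisfies K u = u (v·u) and kills the (3)-dimensional subspace v^⊥, so its characteristic polynomial is lambda^3 (lambda - v·u) with v·u = tr K = 1. Hence the eigenvalues of I - K are 1 (multiplicity 3) and 1 - (1) = 0, so det(I - K) = 0. (Direct check: I - K =
[[-8, -1, 2, 2],
 [18, 3, -4, -4],
 [-18, -2, 5, 4],
 [-9, -1, 2, 3]]
has determinant 0.) So 1 is an eigenvalue of K and (I - K) is not invertible. The finite-dimensional Fredholm alternative says: either (I - K) is invertible, or ker(I - K) ≠ {0} and then range(I - K) = ker((I - K)^*)^⊥, with dim ker(I - K) = dim ker((I - K)^*). We are in the second case, so we need both kernels. Kernel of I - K: (I - K) u = u - u (v·u) = u - u = 0, so ker(I - K) = span{u} = span{(1, -2, 2, 1)} (it is exactly 1-dimensional because rank(I - K) = 3). Kernel of the adjoint: K is real, so (I - K)^* = I - K^T = I - v u^T, and (I - v u^T) v = v - v (u·v) = 0; hence ker((I - K)^*) = span{v} = span{(9, 1, -2, -2)}. Therefore (I - K) x = y is solvable iff <y, v> = 0, i.e. iff 9y_1 + y_2 - 2y_3 - 2y_4 = 0. When this holds, K y = u (v·y) = 0, so (I - K) y = y and x = y is a particular solution; the full solution set is the line x = y + c·u = y + c·(1, -2, 2, 1), c ∈ C.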